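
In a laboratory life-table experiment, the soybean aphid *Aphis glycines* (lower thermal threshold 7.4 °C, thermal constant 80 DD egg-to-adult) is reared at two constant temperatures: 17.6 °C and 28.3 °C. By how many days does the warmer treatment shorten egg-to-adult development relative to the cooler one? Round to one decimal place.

At 17.6 °C: 80 / (17.6 − 7.4) = 80 / 10.2 = 7.843 d.
At 28.3 °C: 80 / (28.3 − 7.4) = 80 / 20.9 = 3.828 d.
Difference = |7.843 − 3.828| = 4.015 ≈ 4.0 days.

4.0 days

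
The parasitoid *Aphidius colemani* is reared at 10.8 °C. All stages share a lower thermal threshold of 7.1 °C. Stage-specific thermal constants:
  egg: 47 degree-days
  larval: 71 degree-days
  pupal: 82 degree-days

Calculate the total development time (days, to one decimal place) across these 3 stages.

Daily accumulation at 10.8 °C = 10.8 − 7.1 = 3.7 DD/day.
Total K = 47 + 71 + 82 = 200 DD.
Total duration = 200 / 3.7 = 54.054 ≈ 54.1 days.

54.1 days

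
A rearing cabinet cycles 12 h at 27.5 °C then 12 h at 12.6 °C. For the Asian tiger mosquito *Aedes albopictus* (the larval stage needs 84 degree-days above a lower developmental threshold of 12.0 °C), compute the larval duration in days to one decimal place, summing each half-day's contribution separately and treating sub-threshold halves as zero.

10.4 days

Day half: max(0, 27.5 − 12.0) × 0.5 = 15.5 × 0.5 = 7.75 DD.
Night half: max(0, 12.6 − 12.0) × 0.5 = 0.6 × 0.5 = 0.30 DD.
Per 24 h: 8.05 DD/day.
Duration = 84 / 8.05 = 10.435 ≈ 10.4 days.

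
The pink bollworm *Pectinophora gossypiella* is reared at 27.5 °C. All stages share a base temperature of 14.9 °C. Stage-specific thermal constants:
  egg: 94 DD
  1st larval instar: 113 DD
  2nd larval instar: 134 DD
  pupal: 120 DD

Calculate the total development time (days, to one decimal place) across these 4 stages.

36.6 days

Daily accumulation at 27.5 °C = 27.5 − 14.9 = 12.6 DD/day.
Total K = 94 + 113 + 134 + 120 = 461 DD.
Total duration = 461 / 12.6 = 36.587 ≈ 36.6 days.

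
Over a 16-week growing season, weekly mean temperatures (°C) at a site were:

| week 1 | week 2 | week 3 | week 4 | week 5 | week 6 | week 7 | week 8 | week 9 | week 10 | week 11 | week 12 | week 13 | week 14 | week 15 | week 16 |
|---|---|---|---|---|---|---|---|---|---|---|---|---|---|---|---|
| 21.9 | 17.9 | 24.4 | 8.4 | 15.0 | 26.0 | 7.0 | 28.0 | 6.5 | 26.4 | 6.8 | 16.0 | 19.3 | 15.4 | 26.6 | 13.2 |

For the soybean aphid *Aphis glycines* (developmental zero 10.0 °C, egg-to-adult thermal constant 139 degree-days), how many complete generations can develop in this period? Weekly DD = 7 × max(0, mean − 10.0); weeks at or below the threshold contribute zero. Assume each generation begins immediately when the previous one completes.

Weekly DD (7 × max(0, T̄ − 10.0)): 83.3, 55.3, 100.8, 0.0, 35.0, 112.0, 0.0, 126.0, 0.0, 114.8, 0.0, 42.0, 65.1, 37.8, 116.2, 22.4.
Season total = 910.7 DD.
Complete generations = ⌊910.7 / 139⌋ = 6.

6 generations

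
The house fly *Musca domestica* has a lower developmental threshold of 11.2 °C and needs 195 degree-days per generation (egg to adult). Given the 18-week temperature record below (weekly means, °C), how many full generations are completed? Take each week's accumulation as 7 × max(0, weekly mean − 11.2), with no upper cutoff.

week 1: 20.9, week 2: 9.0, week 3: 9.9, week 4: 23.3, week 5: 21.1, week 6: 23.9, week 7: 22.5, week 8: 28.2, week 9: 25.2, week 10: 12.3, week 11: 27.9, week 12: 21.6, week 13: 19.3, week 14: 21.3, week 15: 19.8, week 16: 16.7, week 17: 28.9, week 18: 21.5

Weekly DD (7 × max(0, T̄ − 11.2)): 67.9, 0.0, 0.0, 84.7, 69.3, 88.9, 79.1, 119.0, 98.0, 7.7, 116.9, 72.8, 56.7, 70.7, 60.2, 38.5, 123.9, 72.1.
Season total = 1226.4 DD.
Complete generations = ⌊1226.4 / 195⌋ = 6.

6 generations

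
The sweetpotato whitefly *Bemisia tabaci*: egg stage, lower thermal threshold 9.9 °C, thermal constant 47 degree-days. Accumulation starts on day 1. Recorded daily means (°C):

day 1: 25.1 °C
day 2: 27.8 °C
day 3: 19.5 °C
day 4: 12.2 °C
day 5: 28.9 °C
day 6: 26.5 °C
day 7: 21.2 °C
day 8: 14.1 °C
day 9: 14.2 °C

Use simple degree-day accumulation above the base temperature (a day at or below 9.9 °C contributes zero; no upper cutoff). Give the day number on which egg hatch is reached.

Daily DD above 9.9 °C: 15.2, 17.9, 9.6, 2.3, 19.0, 16.6, 11.3, 4.2, 4.3.
Cumulative: 15.2, 33.1, 42.7, 45.0, 64.0, 80.6, 91.9, 96.1, 100.4.
The total first reaches 47 DD on day 5.

day 5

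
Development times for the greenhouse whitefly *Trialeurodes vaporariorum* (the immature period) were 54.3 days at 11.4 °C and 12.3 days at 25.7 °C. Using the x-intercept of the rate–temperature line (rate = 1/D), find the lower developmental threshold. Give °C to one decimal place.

Linear rate model ⇒ the product D·(T − T_b) is constant across temperatures.
54.3·(11.4 − T_b) = 12.3·(25.7 − T_b)
T_b = (54.3·11.4 − 12.3·25.7) / (54.3 − 12.3) = 302.91 / 42.0 = 7.212 °C ≈ 7.2 °C.

7.2 °C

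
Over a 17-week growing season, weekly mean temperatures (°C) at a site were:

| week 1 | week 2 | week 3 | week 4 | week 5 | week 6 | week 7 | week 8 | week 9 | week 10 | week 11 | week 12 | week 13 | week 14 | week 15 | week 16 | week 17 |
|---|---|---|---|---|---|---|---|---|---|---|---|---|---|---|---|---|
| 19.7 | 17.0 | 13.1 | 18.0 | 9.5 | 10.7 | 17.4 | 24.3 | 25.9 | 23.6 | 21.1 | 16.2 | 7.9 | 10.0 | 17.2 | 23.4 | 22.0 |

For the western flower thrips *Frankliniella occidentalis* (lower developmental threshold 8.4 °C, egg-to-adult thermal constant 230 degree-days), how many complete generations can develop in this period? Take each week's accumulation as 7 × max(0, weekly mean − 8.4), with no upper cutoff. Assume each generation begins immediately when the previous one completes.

Weekly DD (7 × max(0, T̄ − 8.4)): 79.1, 60.2, 32.9, 67.2, 7.7, 16.1, 63.0, 111.3, 122.5, 106.4, 88.9, 54.6, 0.0, 11.2, 61.6, 105.0, 95.2.
Season total = 1082.9 DD.
Complete generations = ⌊1082.9 / 230⌋ = 4.

4 generations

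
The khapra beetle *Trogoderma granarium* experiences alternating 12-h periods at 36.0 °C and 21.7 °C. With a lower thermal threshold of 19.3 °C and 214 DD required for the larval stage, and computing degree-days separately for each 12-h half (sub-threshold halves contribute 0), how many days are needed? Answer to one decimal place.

Day half: max(0, 36.0 − 19.3) × 0.5 = 16.7 × 0.5 = 8.35 DD.
Night half: max(0, 21.7 − 19.3) × 0.5 = 2.4 × 0.5 = 1.20 DD.
Per 24 h: 9.55 DD/day.
Duration = 214 / 9.55 = 22.408 ≈ 22.4 days.

22.4 days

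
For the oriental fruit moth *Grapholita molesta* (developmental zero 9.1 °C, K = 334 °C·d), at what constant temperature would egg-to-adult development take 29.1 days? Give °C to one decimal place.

Required daily accumulation = 334 / 29.1 = 11.478 DD/day.
T = T_base + 11.478 = 9.1 + 11.478 = 20.578 ≈ 20.6 °C.

20.6 °C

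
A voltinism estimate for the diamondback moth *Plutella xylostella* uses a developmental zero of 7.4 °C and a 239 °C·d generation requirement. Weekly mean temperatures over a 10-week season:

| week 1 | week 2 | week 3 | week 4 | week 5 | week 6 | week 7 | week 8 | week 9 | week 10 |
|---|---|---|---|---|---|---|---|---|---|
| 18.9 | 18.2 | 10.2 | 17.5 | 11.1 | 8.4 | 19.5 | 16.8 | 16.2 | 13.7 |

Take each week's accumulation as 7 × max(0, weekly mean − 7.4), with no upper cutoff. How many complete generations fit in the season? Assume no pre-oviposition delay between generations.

Weekly DD (7 × max(0, T̄ − 7.4)): 80.5, 75.6, 19.6, 70.7, 25.9, 7.0, 84.7, 65.8, 61.6, 44.1.
Season total = 535.5 DD.
Complete generations = ⌊535.5 / 239⌋ = 2.

2 generations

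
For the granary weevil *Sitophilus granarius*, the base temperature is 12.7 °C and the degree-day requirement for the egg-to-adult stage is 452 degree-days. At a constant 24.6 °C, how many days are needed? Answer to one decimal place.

38.0 days

Daily accumulation = 24.6 − 12.7 = 11.9 DD/day.
Duration = 452 / 11.9 = 37.983 ≈ 38.0 days.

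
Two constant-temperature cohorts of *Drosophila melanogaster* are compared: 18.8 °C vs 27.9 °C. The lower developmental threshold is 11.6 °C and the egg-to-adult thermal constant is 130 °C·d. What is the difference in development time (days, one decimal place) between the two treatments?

10.1 days

At 18.8 °C: 130 / (18.8 − 11.6) = 130 / 7.2 = 18.056 d.
At 27.9 °C: 130 / (27.9 − 11.6) = 130 / 16.3 = 7.975 d.
Difference = |18.056 − 7.975| = 10.080 ≈ 10.1 days.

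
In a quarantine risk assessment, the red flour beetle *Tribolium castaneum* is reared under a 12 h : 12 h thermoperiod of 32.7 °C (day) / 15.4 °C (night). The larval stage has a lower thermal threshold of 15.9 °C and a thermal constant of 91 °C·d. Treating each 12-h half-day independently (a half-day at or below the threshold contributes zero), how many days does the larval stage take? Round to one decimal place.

Day half: max(0, 32.7 − 15.9) × 0.5 = 16.8 × 0.5 = 8.40 DD.
Night half: max(0, 15.4 − 15.9) × 0.5 = 0.0 × 0.5 = 0.00 DD.
Per 24 h: 8.40 DD/day.
Duration = 91 / 8.40 = 10.833 ≈ 10.8 days.

10.8 days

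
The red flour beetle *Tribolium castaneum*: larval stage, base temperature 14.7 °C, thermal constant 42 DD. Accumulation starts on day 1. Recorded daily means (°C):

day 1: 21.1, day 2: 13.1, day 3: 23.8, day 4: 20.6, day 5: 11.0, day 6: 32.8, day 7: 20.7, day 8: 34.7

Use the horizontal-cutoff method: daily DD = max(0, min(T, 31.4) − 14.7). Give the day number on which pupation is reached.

day 7

Daily DD above 14.7 °C (capped at 16.7): 6.4, 0.0, 9.1, 5.9, 0.0, 16.7, 6.0, 16.7.
Cumulative: 6.4, 6.4, 15.5, 21.4, 21.4, 38.1, 44.1, 60.8.
The total first reaches 42 DD on day 7.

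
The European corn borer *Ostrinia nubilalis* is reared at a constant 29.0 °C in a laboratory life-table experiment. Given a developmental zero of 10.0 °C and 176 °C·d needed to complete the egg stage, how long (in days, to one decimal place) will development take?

9.3 days

Daily accumulation = 29.0 − 10.0 = 19.0 DD/day.
Duration = 176 / 19.0 = 9.263 ≈ 9.3 days.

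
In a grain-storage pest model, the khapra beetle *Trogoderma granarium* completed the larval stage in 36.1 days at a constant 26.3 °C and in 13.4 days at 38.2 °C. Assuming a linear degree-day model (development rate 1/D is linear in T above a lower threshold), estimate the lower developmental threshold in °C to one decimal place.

19.3 °C

Equal thermal constants: D₁(T₁ − T_b) = D₂(T₂ − T_b).
36.1·(26.3 − T_b) = 13.4·(38.2 − T_b)
T_b = (36.1·26.3 − 13.4·38.2) / (36.1 − 13.4) = 437.55 / 22.7 = 19.275 °C ≈ 19.3 °C.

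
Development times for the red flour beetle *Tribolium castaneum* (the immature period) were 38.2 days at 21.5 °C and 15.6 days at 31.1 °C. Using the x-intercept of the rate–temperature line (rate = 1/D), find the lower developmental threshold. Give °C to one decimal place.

Under the model K = D·(T − T_b), so D₁·(T₁ − T_b) = D₂·(T₂ − T_b).
38.2·(21.5 − T_b) = 15.6·(31.1 − T_b)
T_b = (38.2·21.5 − 15.6·31.1) / (38.2 − 15.6) = 336.14 / 22.6 = 14.873 °C ≈ 14.9 °C.

14.9 °C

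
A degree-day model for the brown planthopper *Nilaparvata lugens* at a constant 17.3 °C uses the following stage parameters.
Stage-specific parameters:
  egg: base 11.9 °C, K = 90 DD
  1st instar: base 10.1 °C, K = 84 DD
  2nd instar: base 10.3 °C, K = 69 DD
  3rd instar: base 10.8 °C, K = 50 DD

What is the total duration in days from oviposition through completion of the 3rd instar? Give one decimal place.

45.9 days

egg: 90 / (17.3 − 11.9) = 90 / 5.4 = 16.667 d.
1st instar: 84 / (17.3 − 10.1) = 84 / 7.2 = 11.667 d.
2nd instar: 69 / (17.3 − 10.3) = 69 / 7.0 = 9.857 d.
3rd instar: 50 / (17.3 − 10.8) = 50 / 6.5 = 7.692 d.
Sum = 45.883 ≈ 45.9 days.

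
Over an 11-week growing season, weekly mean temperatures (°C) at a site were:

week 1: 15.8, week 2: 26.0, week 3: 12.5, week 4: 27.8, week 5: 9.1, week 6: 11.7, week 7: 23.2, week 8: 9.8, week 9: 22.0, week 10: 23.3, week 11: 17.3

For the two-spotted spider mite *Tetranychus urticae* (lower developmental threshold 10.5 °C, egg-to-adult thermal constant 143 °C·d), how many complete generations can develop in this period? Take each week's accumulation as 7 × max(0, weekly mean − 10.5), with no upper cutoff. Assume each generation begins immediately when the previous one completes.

4 generations

Weekly DD (7 × max(0, T̄ − 10.5)): 37.1, 108.5, 14.0, 121.1, 0.0, 8.4, 88.9, 0.0, 80.5, 89.6, 47.6.
Season total = 595.7 DD.
Complete generations = ⌊595.7 / 143⌋ = 4.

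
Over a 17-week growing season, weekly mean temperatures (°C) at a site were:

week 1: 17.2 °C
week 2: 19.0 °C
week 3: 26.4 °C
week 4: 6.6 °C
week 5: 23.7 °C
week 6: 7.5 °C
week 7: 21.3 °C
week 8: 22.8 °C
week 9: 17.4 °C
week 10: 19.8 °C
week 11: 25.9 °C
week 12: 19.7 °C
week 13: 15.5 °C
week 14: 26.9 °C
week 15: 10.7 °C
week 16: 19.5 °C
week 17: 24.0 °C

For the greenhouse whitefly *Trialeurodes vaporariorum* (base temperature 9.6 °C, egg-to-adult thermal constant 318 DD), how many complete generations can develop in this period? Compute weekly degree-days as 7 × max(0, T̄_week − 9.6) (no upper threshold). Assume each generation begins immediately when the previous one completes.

3 generations

Weekly DD (7 × max(0, T̄ − 9.6)): 53.2, 65.8, 117.6, 0.0, 98.7, 0.0, 81.9, 92.4, 54.6, 71.4, 114.1, 70.7, 41.3, 121.1, 7.7, 69.3, 100.8.
Season total = 1160.6 DD.
Complete generations = ⌊1160.6 / 318⌋ = 3.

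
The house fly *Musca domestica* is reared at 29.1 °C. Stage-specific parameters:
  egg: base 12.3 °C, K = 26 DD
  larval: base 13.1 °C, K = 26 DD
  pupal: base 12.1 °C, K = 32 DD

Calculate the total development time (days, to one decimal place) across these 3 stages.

egg: 26 / (29.1 − 12.3) = 26 / 16.8 = 1.548 d.
larval: 26 / (29.1 − 13.1) = 26 / 16.0 = 1.625 d.
pupal: 32 / (29.1 − 12.1) = 32 / 17.0 = 1.882 d.
Sum = 5.055 ≈ 5.1 days.

5.1 days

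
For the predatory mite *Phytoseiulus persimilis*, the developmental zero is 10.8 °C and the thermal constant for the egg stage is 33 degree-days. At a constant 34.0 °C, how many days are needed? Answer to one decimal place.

1.4 days

Daily accumulation = 34.0 − 10.8 = 23.2 DD/day.
Duration = 33 / 23.2 = 1.422 ≈ 1.4 days.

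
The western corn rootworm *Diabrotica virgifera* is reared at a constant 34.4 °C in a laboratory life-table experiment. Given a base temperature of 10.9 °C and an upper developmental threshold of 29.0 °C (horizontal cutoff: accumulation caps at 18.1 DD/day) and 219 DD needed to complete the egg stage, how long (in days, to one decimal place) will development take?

Temperature 34.4 °C exceeds the upper threshold, so daily accumulation caps at 29.0 − 10.9 = 18.1 DD/day.
Duration = 219 / 18.1 = 12.099 ≈ 12.1 days.

12.1 days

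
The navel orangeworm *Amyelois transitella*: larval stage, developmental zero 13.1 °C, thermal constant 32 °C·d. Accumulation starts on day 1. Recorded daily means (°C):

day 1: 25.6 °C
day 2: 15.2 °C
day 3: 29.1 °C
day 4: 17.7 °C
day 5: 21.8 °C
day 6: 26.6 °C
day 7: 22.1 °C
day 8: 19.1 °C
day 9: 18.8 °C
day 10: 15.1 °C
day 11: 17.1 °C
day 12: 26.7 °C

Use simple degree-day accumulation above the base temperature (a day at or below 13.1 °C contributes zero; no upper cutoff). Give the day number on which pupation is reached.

Daily DD above 13.1 °C: 12.5, 2.1, 16.0, 4.6, 8.7, 13.5, 9.0, 6.0, 5.7, 2.0, 4.0, 13.6.
Cumulative: 12.5, 14.6, 30.6, 35.2, 43.9, 57.4, 66.4, 72.4, 78.1, 80.1, 84.1, 97.7.
The total first reaches 32 DD on day 4.

day 4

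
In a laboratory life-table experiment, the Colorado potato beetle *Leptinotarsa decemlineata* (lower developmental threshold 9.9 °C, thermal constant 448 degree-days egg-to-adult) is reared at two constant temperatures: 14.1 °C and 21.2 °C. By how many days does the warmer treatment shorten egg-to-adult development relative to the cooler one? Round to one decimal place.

67.0 days

At 14.1 °C: 448 / (14.1 − 9.9) = 448 / 4.2 = 106.667 d.
At 21.2 °C: 448 / (21.2 − 9.9) = 448 / 11.3 = 39.646 d.
Difference = |106.667 − 39.646| = 67.021 ≈ 67.0 days.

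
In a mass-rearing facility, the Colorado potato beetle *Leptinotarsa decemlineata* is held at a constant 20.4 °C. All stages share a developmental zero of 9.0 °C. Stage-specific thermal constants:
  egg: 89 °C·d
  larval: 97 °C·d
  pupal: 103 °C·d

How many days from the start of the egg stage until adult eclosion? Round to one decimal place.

Daily accumulation at 20.4 °C = 20.4 − 9.0 = 11.4 DD/day.
Total K = 89 + 97 + 103 = 289 DD.
Total duration = 289 / 11.4 = 25.351 ≈ 25.4 days.

25.4 days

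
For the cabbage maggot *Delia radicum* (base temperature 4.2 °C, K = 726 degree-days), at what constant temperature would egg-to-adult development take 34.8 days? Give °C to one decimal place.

Required daily accumulation = 726 / 34.8 = 20.862 DD/day.
T = T_base + 20.862 = 4.2 + 20.862 = 25.062 ≈ 25.1 °C.

25.1 °C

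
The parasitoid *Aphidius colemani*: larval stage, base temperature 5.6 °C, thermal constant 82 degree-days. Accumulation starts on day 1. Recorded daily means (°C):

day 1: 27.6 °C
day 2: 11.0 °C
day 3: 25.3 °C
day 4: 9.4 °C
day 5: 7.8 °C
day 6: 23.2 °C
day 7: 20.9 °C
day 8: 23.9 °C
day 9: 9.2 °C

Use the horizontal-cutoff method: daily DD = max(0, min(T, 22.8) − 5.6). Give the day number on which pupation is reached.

Daily DD above 5.6 °C (capped at 17.2): 17.2, 5.4, 17.2, 3.8, 2.2, 17.2, 15.3, 17.2, 3.6.
Cumulative: 17.2, 22.6, 39.8, 43.6, 45.8, 63.0, 78.3, 95.5, 99.1.
The total first reaches 82 DD on day 8.

day 8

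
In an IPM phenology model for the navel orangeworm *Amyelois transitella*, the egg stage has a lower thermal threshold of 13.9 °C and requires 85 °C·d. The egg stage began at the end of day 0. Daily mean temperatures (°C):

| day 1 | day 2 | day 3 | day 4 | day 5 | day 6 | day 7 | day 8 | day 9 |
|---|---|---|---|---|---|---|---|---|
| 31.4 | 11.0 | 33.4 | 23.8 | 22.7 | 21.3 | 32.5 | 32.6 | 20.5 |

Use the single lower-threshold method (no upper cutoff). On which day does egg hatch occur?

day 8

Daily DD above 13.9 °C: 17.5, 0.0, 19.5, 9.9, 8.8, 7.4, 18.6, 18.7, 6.6.
Cumulative: 17.5, 17.5, 37.0, 46.9, 55.7, 63.1, 81.7, 100.4, 107.0.
The total first reaches 85 DD on day 8.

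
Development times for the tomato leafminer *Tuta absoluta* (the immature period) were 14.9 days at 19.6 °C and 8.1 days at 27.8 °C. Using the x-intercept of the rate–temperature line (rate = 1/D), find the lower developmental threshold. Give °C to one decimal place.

9.8 °C

Equal thermal constants: D₁(T₁ − T_b) = D₂(T₂ − T_b).
14.9·(19.6 − T_b) = 8.1·(27.8 − T_b)
T_b = (14.9·19.6 − 8.1·27.8) / (14.9 − 8.1) = 66.86 / 6.8 = 9.832 °C ≈ 9.8 °C.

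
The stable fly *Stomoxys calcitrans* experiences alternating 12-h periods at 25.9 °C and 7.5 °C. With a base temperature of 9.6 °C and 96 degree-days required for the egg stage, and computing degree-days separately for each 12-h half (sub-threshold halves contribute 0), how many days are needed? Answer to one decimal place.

11.8 days

Day half: max(0, 25.9 − 9.6) × 0.5 = 16.3 × 0.5 = 8.15 DD.
Night half: max(0, 7.5 − 9.6) × 0.5 = 0.0 × 0.5 = 0.00 DD.
Per 24 h: 8.15 DD/day.
Duration = 96 / 8.15 = 11.779 ≈ 11.8 days.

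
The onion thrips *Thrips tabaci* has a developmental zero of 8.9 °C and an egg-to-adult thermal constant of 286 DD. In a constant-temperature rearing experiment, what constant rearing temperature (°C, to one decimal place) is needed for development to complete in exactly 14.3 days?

28.9 °C

Required daily accumulation = 286 / 14.3 = 20.000 DD/day.
T = T_base + 20.000 = 8.9 + 20.000 = 28.900 ≈ 28.9 °C.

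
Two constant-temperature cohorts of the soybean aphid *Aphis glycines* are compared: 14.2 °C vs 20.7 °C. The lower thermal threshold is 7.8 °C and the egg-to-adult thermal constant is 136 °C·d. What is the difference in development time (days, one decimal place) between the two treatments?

At 14.2 °C: 136 / (14.2 − 7.8) = 136 / 6.4 = 21.250 d.
At 20.7 °C: 136 / (20.7 − 7.8) = 136 / 12.9 = 10.543 d.
Difference = |21.250 − 10.543| = 10.707 ≈ 10.7 days.

10.7 days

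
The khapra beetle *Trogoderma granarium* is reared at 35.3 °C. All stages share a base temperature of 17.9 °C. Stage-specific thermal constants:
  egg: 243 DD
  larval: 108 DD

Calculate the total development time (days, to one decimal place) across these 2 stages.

Daily accumulation at 35.3 °C = 35.3 − 17.9 = 17.4 DD/day.
Total K = 243 + 108 = 351 DD.
Total duration = 351 / 17.4 = 20.172 ≈ 20.2 days.

20.2 days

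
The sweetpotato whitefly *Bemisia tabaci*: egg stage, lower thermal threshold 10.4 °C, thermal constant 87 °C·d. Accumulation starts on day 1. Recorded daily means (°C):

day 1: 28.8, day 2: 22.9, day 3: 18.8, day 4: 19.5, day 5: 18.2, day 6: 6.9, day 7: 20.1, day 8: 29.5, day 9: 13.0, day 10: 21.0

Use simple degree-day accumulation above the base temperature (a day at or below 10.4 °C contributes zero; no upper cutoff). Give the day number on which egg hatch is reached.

day 9

Daily DD above 10.4 °C: 18.4, 12.5, 8.4, 9.1, 7.8, 0.0, 9.7, 19.1, 2.6, 10.6.
Cumulative: 18.4, 30.9, 39.3, 48.4, 56.2, 56.2, 65.9, 85.0, 87.6, 98.2.
The total first reaches 87 DD on day 9.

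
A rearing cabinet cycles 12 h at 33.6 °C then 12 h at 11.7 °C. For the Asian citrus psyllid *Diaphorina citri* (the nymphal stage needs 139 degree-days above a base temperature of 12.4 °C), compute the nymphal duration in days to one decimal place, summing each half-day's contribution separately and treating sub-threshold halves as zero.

13.1 days

Day half: max(0, 33.6 − 12.4) × 0.5 = 21.2 × 0.5 = 10.60 DD.
Night half: max(0, 11.7 − 12.4) × 0.5 = 0.0 × 0.5 = 0.00 DD.
Per 24 h: 10.60 DD/day.
Duration = 139 / 10.60 = 13.113 ≈ 13.1 days.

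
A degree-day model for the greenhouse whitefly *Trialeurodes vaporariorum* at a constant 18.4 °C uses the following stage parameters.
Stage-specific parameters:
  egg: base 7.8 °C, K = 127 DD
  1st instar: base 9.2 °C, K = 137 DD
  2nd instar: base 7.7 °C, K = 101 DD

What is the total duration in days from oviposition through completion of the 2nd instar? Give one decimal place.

36.3 days

egg: 127 / (18.4 − 7.8) = 127 / 10.6 = 11.981 d.
1st instar: 137 / (18.4 − 9.2) = 137 / 9.2 = 14.891 d.
2nd instar: 101 / (18.4 − 7.7) = 101 / 10.7 = 9.439 d.
Sum = 36.312 ≈ 36.3 days.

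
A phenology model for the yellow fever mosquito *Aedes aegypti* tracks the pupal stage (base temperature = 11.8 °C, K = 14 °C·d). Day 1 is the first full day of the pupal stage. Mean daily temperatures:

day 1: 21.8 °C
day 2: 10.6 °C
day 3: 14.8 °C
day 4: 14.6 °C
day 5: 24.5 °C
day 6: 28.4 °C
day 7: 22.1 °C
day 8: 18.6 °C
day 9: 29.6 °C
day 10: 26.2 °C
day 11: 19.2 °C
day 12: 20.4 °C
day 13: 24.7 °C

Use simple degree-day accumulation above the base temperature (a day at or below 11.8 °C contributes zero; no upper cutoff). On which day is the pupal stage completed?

Daily DD above 11.8 °C: 10.0, 0.0, 3.0, 2.8, 12.7, 16.6, 10.3, 6.8, 17.8, 14.4, 7.4, 8.6, 12.9.
Cumulative: 10.0, 10.0, 13.0, 15.8, 28.5, 45.1, 55.4, 62.2, 80.0, 94.4, 101.8, 110.4, 123.3.
The total first reaches 14 DD on day 4.

day 4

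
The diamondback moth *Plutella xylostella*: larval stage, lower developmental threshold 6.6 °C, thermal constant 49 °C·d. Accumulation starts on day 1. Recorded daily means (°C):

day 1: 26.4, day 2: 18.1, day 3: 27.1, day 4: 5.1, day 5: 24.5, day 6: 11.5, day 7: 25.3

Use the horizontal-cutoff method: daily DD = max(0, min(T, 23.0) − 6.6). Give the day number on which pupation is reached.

day 5

Daily DD above 6.6 °C (capped at 16.4): 16.4, 11.5, 16.4, 0.0, 16.4, 4.9, 16.4.
Cumulative: 16.4, 27.9, 44.3, 44.3, 60.7, 65.6, 82.0.
The total first reaches 49 DD on day 5.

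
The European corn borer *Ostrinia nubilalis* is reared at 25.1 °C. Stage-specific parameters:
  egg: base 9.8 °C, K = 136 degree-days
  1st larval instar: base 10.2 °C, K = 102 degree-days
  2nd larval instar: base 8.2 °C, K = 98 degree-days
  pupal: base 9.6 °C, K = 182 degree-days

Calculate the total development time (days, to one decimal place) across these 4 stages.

33.3 days

egg: 136 / (25.1 − 9.8) = 136 / 15.3 = 8.889 d.
1st larval instar: 102 / (25.1 − 10.2) = 102 / 14.9 = 6.846 d.
2nd larval instar: 98 / (25.1 − 8.2) = 98 / 16.9 = 5.799 d.
pupal: 182 / (25.1 − 9.6) = 182 / 15.5 = 11.742 d.
Sum = 33.275 ≈ 33.3 days.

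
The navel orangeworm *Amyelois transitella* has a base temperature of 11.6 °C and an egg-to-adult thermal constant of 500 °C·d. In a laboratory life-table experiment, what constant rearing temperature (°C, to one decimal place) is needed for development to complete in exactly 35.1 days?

25.8 °C

Required daily accumulation = 500 / 35.1 = 14.245 DD/day.
T = T_base + 14.245 = 11.6 + 14.245 = 25.845 ≈ 25.8 °C.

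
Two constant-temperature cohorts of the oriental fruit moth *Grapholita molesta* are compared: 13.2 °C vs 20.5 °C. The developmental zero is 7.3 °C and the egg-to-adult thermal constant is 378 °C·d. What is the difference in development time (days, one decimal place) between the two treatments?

35.4 days

At 13.2 °C: 378 / (13.2 − 7.3) = 378 / 5.9 = 64.068 d.
At 20.5 °C: 378 / (20.5 − 7.3) = 378 / 13.2 = 28.636 d.
Difference = |64.068 − 28.636| = 35.431 ≈ 35.4 days.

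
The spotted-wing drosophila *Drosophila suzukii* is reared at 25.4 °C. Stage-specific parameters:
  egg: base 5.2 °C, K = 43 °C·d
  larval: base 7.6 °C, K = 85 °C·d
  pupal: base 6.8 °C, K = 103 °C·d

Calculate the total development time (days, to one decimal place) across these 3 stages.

egg: 43 / (25.4 − 5.2) = 43 / 20.2 = 2.129 d.
larval: 85 / (25.4 − 7.6) = 85 / 17.8 = 4.775 d.
pupal: 103 / (25.4 − 6.8) = 103 / 18.6 = 5.538 d.
Sum = 12.442 ≈ 12.4 days.

12.4 days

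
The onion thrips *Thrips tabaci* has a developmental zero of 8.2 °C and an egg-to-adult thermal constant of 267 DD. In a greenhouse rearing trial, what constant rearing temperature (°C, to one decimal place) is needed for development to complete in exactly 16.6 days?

Required daily accumulation = 267 / 16.6 = 16.084 DD/day.
T = T_base + 16.084 = 8.2 + 16.084 = 24.284 ≈ 24.3 °C.

24.3 °C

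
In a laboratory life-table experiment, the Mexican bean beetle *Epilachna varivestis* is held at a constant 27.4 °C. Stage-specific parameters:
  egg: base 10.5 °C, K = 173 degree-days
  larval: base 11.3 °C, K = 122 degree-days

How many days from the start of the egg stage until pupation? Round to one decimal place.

17.8 days

egg: 173 / (27.4 − 10.5) = 173 / 16.9 = 10.237 d.
larval: 122 / (27.4 − 11.3) = 122 / 16.1 = 7.578 d.
Sum = 17.814 ≈ 17.8 days.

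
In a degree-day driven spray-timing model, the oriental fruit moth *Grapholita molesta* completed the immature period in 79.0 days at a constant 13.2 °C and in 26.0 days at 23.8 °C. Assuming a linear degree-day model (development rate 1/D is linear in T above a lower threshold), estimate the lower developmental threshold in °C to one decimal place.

Equal thermal constants: D₁(T₁ − T_b) = D₂(T₂ − T_b).
79.0·(13.2 − T_b) = 26.0·(23.8 − T_b)
T_b = (79.0·13.2 − 26.0·23.8) / (79.0 − 26.0) = 424.00 / 53.0 = 8.000 °C ≈ 8.0 °C.

8.0 °C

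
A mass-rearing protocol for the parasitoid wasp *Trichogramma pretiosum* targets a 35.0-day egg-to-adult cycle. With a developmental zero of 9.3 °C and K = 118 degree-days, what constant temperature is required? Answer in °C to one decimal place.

12.7 °C

Required daily accumulation = 118 / 35.0 = 3.371 DD/day.
T = T_base + 3.371 = 9.3 + 3.371 = 12.671 ≈ 12.7 °C.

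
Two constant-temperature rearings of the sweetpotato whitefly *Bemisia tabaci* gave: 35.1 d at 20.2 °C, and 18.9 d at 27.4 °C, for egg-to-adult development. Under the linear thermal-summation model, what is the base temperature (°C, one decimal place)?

Linear rate model ⇒ the product D·(T − T_b) is constant across temperatures.
35.1·(20.2 − T_b) = 18.9·(27.4 − T_b)
T_b = (35.1·20.2 − 18.9·27.4) / (35.1 − 18.9) = 191.16 / 16.2 = 11.800 °C ≈ 11.8 °C.

11.8 °C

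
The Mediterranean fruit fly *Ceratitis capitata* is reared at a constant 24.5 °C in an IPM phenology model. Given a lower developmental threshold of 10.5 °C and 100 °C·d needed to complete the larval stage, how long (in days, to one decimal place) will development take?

7.1 days

Daily accumulation = 24.5 − 10.5 = 14.0 DD/day.
Duration = 100 / 14.0 = 7.143 ≈ 7.1 days.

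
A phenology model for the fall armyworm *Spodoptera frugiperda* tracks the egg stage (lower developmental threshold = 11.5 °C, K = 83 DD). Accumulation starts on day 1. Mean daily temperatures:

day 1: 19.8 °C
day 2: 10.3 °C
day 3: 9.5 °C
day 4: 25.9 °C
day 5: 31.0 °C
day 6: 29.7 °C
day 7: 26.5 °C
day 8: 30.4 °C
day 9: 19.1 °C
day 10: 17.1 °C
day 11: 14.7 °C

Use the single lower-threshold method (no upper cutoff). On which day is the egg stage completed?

Daily DD above 11.5 °C: 8.3, 0.0, 0.0, 14.4, 19.5, 18.2, 15.0, 18.9, 7.6, 5.6, 3.2.
Cumulative: 8.3, 8.3, 8.3, 22.7, 42.2, 60.4, 75.4, 94.3, 101.9, 107.5, 110.7.
The total first reaches 83 DD on day 8.

day 8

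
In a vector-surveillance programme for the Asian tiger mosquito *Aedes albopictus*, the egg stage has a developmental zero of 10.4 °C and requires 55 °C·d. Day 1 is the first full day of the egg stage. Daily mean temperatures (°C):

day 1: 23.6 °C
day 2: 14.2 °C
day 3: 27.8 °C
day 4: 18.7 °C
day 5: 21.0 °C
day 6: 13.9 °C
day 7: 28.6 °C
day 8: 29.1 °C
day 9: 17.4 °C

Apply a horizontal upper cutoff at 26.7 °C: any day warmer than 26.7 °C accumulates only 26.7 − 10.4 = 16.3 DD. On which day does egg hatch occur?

Daily DD above 10.4 °C (capped at 16.3): 13.2, 3.8, 16.3, 8.3, 10.6, 3.5, 16.3, 16.3, 7.0.
Cumulative: 13.2, 17.0, 33.3, 41.6, 52.2, 55.7, 72.0, 88.3, 95.3.
The total first reaches 55 DD on day 6.

day 6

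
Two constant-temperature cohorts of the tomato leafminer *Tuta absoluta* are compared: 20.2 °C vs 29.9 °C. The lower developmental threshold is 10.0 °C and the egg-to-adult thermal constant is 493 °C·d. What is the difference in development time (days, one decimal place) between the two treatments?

23.6 days

At 20.2 °C: 493 / (20.2 − 10.0) = 493 / 10.2 = 48.333 d.
At 29.9 °C: 493 / (29.9 − 10.0) = 493 / 19.9 = 24.774 d.
Difference = |48.333 − 24.774| = 23.559 ≈ 23.6 days.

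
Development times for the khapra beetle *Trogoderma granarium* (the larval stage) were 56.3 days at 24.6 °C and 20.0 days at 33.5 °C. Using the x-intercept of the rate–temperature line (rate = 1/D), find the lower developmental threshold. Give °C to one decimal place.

19.7 °C

Under the model K = D·(T − T_b), so D₁·(T₁ − T_b) = D₂·(T₂ − T_b).
56.3·(24.6 − T_b) = 20.0·(33.5 − T_b)
T_b = (56.3·24.6 − 20.0·33.5) / (56.3 − 20.0) = 714.98 / 36.3 = 19.696 °C ≈ 19.7 °C.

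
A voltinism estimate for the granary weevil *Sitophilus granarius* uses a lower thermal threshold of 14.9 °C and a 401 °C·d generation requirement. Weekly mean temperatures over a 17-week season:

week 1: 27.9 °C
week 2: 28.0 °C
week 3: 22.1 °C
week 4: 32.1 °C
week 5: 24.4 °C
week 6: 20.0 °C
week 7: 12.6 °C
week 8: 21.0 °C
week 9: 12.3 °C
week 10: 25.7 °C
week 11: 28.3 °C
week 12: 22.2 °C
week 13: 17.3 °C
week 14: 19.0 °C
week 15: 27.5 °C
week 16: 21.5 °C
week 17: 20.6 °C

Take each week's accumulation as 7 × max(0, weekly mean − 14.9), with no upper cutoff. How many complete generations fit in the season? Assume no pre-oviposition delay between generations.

2 generations

Weekly DD (7 × max(0, T̄ − 14.9)): 91.0, 91.7, 50.4, 120.4, 66.5, 35.7, 0.0, 42.7, 0.0, 75.6, 93.8, 51.1, 16.8, 28.7, 88.2, 46.2, 39.9.
Season total = 938.7 DD.
Complete generations = ⌊938.7 / 401⌋ = 2.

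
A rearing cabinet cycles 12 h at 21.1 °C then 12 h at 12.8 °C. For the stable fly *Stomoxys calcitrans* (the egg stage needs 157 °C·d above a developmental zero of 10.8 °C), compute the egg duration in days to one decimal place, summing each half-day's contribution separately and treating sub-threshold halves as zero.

Day half: max(0, 21.1 − 10.8) × 0.5 = 10.3 × 0.5 = 5.15 DD.
Night half: max(0, 12.8 − 10.8) × 0.5 = 2.0 × 0.5 = 1.00 DD.
Per 24 h: 6.15 DD/day.
Duration = 157 / 6.15 = 25.528 ≈ 25.5 days.

25.5 days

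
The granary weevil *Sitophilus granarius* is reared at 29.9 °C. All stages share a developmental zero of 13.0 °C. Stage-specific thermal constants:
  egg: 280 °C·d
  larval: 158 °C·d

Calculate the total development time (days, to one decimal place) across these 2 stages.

25.9 days

Daily accumulation at 29.9 °C = 29.9 − 13.0 = 16.9 DD/day.
Total K = 280 + 158 = 438 DD.
Total duration = 438 / 16.9 = 25.917 ≈ 25.9 days.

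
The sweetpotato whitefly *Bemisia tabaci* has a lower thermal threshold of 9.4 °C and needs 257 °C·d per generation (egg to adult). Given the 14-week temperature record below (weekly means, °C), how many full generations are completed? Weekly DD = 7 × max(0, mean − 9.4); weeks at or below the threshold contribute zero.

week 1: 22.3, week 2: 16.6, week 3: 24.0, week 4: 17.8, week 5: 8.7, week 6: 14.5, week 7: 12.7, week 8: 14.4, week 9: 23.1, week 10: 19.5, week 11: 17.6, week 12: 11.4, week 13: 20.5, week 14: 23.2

Weekly DD (7 × max(0, T̄ − 9.4)): 90.3, 50.4, 102.2, 58.8, 0.0, 35.7, 23.1, 35.0, 95.9, 70.7, 57.4, 14.0, 77.7, 96.6.
Season total = 807.8 DD.
Complete generations = ⌊807.8 / 257⌋ = 3.

3 generations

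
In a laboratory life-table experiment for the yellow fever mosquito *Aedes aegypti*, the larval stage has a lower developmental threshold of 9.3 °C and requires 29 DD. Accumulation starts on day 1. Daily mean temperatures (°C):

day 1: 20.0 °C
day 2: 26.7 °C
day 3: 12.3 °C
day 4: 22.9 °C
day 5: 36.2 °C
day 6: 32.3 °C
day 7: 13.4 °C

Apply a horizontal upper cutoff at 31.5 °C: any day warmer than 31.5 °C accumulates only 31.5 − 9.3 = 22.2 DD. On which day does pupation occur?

Daily DD above 9.3 °C (capped at 22.2): 10.7, 17.4, 3.0, 13.6, 22.2, 22.2, 4.1.
Cumulative: 10.7, 28.1, 31.1, 44.7, 66.9, 89.1, 93.2.
The total first reaches 29 DD on day 3.

day 3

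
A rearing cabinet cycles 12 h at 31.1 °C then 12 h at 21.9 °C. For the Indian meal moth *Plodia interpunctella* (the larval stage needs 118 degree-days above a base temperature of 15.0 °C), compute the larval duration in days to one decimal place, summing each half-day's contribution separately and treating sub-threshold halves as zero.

10.3 days

Day half: max(0, 31.1 − 15.0) × 0.5 = 16.1 × 0.5 = 8.05 DD.
Night half: max(0, 21.9 − 15.0) × 0.5 = 6.9 × 0.5 = 3.45 DD.
Per 24 h: 11.50 DD/day.
Duration = 118 / 11.50 = 10.261 ≈ 10.3 days.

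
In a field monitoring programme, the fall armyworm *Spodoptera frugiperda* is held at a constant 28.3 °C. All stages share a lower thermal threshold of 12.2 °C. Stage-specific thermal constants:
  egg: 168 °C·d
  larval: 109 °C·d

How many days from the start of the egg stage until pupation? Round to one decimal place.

17.2 days

Daily accumulation at 28.3 °C = 28.3 − 12.2 = 16.1 DD/day.
Total K = 168 + 109 = 277 DD.
Total duration = 277 / 16.1 = 17.205 ≈ 17.2 days.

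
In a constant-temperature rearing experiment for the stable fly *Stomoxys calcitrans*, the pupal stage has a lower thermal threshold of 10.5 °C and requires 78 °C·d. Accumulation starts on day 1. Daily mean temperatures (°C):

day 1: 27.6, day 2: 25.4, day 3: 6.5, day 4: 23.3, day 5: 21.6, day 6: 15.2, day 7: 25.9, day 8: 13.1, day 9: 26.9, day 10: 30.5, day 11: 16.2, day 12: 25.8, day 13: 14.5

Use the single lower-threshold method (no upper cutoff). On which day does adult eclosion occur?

Daily DD above 10.5 °C: 17.1, 14.9, 0.0, 12.8, 11.1, 4.7, 15.4, 2.6, 16.4, 20.0, 5.7, 15.3, 4.0.
Cumulative: 17.1, 32.0, 32.0, 44.8, 55.9, 60.6, 76.0, 78.6, 95.0, 115.0, 120.7, 136.0, 140.0.
The total first reaches 78 DD on day 8.

day 8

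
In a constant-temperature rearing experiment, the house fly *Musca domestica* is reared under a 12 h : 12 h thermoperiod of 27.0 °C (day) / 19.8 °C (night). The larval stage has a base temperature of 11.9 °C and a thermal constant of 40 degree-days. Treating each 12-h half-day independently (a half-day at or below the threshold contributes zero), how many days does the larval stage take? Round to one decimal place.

3.5 days

Day half: max(0, 27.0 − 11.9) × 0.5 = 15.1 × 0.5 = 7.55 DD.
Night half: max(0, 19.8 − 11.9) × 0.5 = 7.9 × 0.5 = 3.95 DD.
Per 24 h: 11.50 DD/day.
Duration = 40 / 11.50 = 3.478 ≈ 3.5 days.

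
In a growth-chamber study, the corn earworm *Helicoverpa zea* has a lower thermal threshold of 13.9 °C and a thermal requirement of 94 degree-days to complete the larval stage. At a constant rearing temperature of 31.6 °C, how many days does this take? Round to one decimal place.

Daily accumulation = 31.6 − 13.9 = 17.7 DD/day.
Duration = 94 / 17.7 = 5.311 ≈ 5.3 days.

5.3 days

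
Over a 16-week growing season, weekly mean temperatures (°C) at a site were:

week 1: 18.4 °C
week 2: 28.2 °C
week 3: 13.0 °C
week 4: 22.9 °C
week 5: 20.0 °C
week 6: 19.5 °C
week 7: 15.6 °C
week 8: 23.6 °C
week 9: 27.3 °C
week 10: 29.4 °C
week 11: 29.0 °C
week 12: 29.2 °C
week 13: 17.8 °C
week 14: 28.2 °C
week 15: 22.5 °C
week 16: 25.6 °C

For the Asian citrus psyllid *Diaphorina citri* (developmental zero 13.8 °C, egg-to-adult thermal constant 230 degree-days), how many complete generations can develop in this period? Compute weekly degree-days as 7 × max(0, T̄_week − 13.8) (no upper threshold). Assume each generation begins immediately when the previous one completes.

Weekly DD (7 × max(0, T̄ − 13.8)): 32.2, 100.8, 0.0, 63.7, 43.4, 39.9, 12.6, 68.6, 94.5, 109.2, 106.4, 107.8, 28.0, 100.8, 60.9, 82.6.
Season total = 1051.4 DD.
Complete generations = ⌊1051.4 / 230⌋ = 4.

4 generations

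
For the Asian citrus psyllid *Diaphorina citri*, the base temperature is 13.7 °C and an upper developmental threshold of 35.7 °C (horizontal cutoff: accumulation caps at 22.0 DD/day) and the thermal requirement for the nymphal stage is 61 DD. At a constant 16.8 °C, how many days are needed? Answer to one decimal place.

19.7 days

Daily accumulation = 16.8 − 13.7 = 3.1 DD/day.
Duration = 61 / 3.1 = 19.677 ≈ 19.7 days.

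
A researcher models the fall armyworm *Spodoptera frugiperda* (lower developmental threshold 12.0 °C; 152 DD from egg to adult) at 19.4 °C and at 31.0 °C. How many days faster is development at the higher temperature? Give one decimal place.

At 19.4 °C: 152 / (19.4 − 12.0) = 152 / 7.4 = 20.541 d.
At 31.0 °C: 152 / (31.0 − 12.0) = 152 / 19.0 = 8.000 d.
Difference = |20.541 − 8.000| = 12.541 ≈ 12.5 days.

12.5 days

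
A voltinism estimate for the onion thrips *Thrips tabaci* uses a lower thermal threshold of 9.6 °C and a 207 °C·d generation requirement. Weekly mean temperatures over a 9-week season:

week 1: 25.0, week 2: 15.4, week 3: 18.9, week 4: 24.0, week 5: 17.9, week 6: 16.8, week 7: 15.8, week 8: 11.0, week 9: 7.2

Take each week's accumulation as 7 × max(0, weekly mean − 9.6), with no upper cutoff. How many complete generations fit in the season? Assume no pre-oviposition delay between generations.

Weekly DD (7 × max(0, T̄ − 9.6)): 107.8, 40.6, 65.1, 100.8, 58.1, 50.4, 43.4, 9.8, 0.0.
Season total = 476.0 DD.
Complete generations = ⌊476.0 / 207⌋ = 2.

2 generations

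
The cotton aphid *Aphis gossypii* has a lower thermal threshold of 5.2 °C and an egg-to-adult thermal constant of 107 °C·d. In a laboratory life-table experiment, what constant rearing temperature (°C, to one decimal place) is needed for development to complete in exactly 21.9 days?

Required daily accumulation = 107 / 21.9 = 4.886 DD/day.
T = T_base + 4.886 = 5.2 + 4.886 = 10.086 ≈ 10.1 °C.

10.1 °C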